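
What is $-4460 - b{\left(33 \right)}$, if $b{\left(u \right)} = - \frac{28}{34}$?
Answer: $- \frac{75806}{17} \approx -4459.2$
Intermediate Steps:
$b{\left(u \right)} = - \frac{14}{17}$ ($b{\left(u \right)} = \left(-28\right) \frac{1}{34} = - \frac{14}{17}$)
$-4460 - b{\left(33 \right)} = -4460 - - \frac{14}{17} = -4460 + \frac{14}{17} = - \frac{75806}{17}$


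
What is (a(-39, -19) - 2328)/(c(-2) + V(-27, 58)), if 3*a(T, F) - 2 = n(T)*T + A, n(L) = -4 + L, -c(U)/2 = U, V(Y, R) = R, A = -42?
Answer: -5347/186 ≈ -28.747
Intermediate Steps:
c(U) = -2*U
a(T, F) = -40/3 + T*(-4 + T)/3 (a(T, F) = ⅔ + ((-4 + T)*T - 42)/3 = ⅔ + (T*(-4 + T) - 42)/3 = ⅔ + (-42 + T*(-4 + T))/3 = ⅔ + (-14 + T*(-4 + T)/3) = -40/3 + T*(-4 + T)/3)
(a(-39, -19) - 2328)/(c(-2) + V(-27, 58)) = ((-40/3 + (⅓)*(-39)*(-4 - 39)) - 2328)/(-2*(-2) + 58) = ((-40/3 + (⅓)*(-39)*(-43)) - 2328)/(4 + 58) = ((-40/3 + 559) - 2328)/62 = (1637/3 - 2328)*(1/62) = -5347/3*1/62 = -5347/186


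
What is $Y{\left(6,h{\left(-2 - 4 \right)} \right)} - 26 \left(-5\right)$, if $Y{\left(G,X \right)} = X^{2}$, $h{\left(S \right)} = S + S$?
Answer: $274$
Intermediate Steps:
$h{\left(S \right)} = 2 S$
$Y{\left(6,h{\left(-2 - 4 \right)} \right)} - 26 \left(-5\right) = \left(2 \left(-2 - 4\right)\right)^{2} - 26 \left(-5\right) = \left(2 \left(-2 - 4\right)\right)^{2} - -130 = \left(2 \left(-6\right)\right)^{2} + 130 = \left(-12\right)^{2} + 130 = 144 + 130 = 274$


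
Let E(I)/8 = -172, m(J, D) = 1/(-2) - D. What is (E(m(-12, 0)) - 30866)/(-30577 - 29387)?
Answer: 16121/29982 ≈ 0.53769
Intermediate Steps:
m(J, D) = -½ - D
E(I) = -1376 (E(I) = 8*(-172) = -1376)
(E(m(-12, 0)) - 30866)/(-30577 - 29387) = (-1376 - 30866)/(-30577 - 29387) = -32242/(-59964) = -32242*(-1/59964) = 16121/29982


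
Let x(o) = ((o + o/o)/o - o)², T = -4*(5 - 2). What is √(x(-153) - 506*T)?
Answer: √697260169/153 ≈ 172.59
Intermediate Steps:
T = -12 (T = -4*3 = -12)
x(o) = (-o + (1 + o)/o)² (x(o) = ((o + 1)/o - o)² = ((1 + o)/o - o)² = (-o + (1 + o)/o)²)
√(x(-153) - 506*T) = √((1 - 153 - 1*(-153)²)²/(-153)² - 506*(-12)) = √((1 - 153 - 1*23409)²/23409 + 6072) = √((1 - 153 - 23409)²/23409 + 6072) = √((1/23409)*(-23561)² + 6072) = √((1/23409)*555120721 + 6072) = √(555120721/23409 + 6072) = √(697260169/23409) = √697260169/153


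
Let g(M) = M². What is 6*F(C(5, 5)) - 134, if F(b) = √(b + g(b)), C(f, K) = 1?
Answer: -134 + 6*√2 ≈ -125.51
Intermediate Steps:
F(b) = √(b + b²)
6*F(C(5, 5)) - 134 = 6*√(1*(1 + 1)) - 134 = 6*√(1*2) - 134 = 6*√2 - 134 = -134 + 6*√2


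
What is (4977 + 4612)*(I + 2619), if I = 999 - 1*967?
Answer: 25420439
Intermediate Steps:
I = 32 (I = 999 - 967 = 32)
(4977 + 4612)*(I + 2619) = (4977 + 4612)*(32 + 2619) = 9589*2651 = 25420439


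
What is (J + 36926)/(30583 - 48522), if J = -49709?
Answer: 12783/17939 ≈ 0.71258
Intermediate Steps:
(J + 36926)/(30583 - 48522) = (-49709 + 36926)/(30583 - 48522) = -12783/(-17939) = -12783*(-1/17939) = 12783/17939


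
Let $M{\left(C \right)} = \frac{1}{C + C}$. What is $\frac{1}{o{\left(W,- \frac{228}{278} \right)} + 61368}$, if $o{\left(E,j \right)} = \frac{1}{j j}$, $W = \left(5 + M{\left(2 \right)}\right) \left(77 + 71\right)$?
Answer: $\frac{12996}{797557849} \approx 1.6295 \cdot 10^{-5}$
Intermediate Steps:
$M{\left(C \right)} = \frac{1}{2 C}$
$W = 777$ ($W = \left(5 + \frac{1}{2 \cdot 2}\right) \left(77 + 71\right) = \left(5 + \frac{1}{2} \cdot \frac{1}{2}\right) 148 = \left(5 + \frac{1}{4}\right) 148 = \frac{21}{4} \cdot 148 = 777$)
$o{\left(E,j \right)} = \frac{1}{j^{2}}$
$\frac{1}{o{\left(W,- \frac{228}{278} \right)} + 61368} = \frac{1}{\frac{1}{\frac{12996}{19321}} + 61368} = \frac{1}{\frac{19321}{12996} + 61368} = \frac{1}{\frac{797557849}{12996}} = \frac{12996}{797557849}$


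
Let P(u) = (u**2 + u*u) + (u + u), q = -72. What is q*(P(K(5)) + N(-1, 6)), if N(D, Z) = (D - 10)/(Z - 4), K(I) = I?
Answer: -3924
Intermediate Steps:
N(D, Z) = (-10 + D)/(-4 + Z)
P(u) = 2*u + 2*u**2 (P(u) = (u**2 + u**2) + 2*u = 2*u**2 + 2*u = 2*u + 2*u**2)
q*(P(K(5)) + N(-1, 6)) = -72*(2*5*(1 + 5) + (-10 - 1)/(-4 + 6)) = -72*(2*5*6 - 11/2) = -72*(60 + (1/2)*(-11)) = -72*(60 - 11/2) = -72*109/2 = -3924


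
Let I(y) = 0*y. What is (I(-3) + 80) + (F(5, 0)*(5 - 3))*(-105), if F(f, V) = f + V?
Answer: -970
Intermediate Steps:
F(f, V) = V + f
I(y) = 0
(I(-3) + 80) + (F(5, 0)*(5 - 3))*(-105) = (0 + 80) + ((0 + 5)*(5 - 3))*(-105) = 80 + (5*2)*(-105) = 80 + 10*(-105) = 80 - 1050 = -970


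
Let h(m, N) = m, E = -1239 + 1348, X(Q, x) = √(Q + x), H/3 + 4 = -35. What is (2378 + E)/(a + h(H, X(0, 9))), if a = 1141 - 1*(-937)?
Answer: 2487/1961 ≈ 1.2682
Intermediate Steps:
a = 2078 (a = 1141 + 937 = 2078)
H = -117 (H = -12 + 3*(-35) = -12 - 105 = -117)
E = 109
(2378 + E)/(a + h(H, X(0, 9))) = (2378 + 109)/(2078 - 117) = 2487/1961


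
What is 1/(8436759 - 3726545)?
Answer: 1/4710214 ≈ 2.1230e-7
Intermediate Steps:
1/(8436759 - 3726545) = 1/4710214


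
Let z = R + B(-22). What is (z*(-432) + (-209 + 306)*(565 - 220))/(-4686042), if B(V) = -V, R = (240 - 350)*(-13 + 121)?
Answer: -1718707/1562014 ≈ -1.1003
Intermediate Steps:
R = -11880 (R = -110*108 = -11880)
z = -11858 (z = -11880 - 1*(-22) = -11880 + 22 = -11858)
(z*(-432) + (-209 + 306)*(565 - 220))/(-4686042) = (-11858*(-432) + (-209 + 306)*(565 - 220))/(-4686042) = (5122656 + 97*345)*(-1/4686042) = (5122656 + 33465)*(-1/4686042) = 5156121*(-1/4686042) = -1718707/1562014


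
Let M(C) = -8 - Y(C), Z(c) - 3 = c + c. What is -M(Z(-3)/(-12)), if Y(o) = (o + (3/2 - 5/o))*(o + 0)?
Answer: 55/16 ≈ 3.4375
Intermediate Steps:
Z(c) = 3 + 2*c (Z(c) = 3 + (c + c) = 3 + 2*c)
Y(o) = o*(3/2 + o - 5/o) (Y(o) = (o + (3*(½) - 5/o))*o = (o + (3/2 - 5/o))*o = (3/2 + o - 5/o)*o = o*(3/2 + o - 5/o))
M(C) = -3 - C² - 3*C/2 (M(C) = -8 - (-5 + C² + 3*C/2) = -8 + (5 - C² - 3*C/2) = -3 - C² - 3*C/2)
-M(Z(-3)/(-12)) = -(-3 - ((3 + 2*(-3))/(-12))² - 3*(3 + 2*(-3))/(2*(-12))) = -(-3 - ((3 - 6)*(-1/12))² - 3*(3 - 6)*(-1)/(2*12)) = -(-3 - (-3*(-1/12))² - (-9)*(-1)/(2*12)) = -(-3 - (¼)² - 3/2*¼) = -(-3 - 1*1/16 - 3/8) = -(-3 - 1/16 - 3/8) = -1*(-55/16) = 55/16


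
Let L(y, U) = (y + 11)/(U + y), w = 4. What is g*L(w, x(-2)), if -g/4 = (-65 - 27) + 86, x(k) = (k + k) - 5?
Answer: -72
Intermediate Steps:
x(k) = -5 + 2*k (x(k) = 2*k - 5 = -5 + 2*k)
g = 24 (g = -4*((-65 - 27) + 86) = -4*(-92 + 86) = -4*(-6) = 24)
L(y, U) = (11 + y)/(U + y)
g*L(w, x(-2)) = 24*((11 + 4)/((-5 + 2*(-2)) + 4)) = 24*(15/((-5 - 4) + 4)) = 24*(15/(-9 + 4)) = 24*(15/(-5)) = 24*(-⅕*15) = 24*(-3) = -72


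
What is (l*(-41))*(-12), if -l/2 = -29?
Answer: 28536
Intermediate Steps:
l = 58 (l = -2*(-29) = 58)
(l*(-41))*(-12) = (58*(-41))*(-12) = -2378*(-12) = 28536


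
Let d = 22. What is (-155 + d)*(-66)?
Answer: 8778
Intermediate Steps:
(-155 + d)*(-66) = (-155 + 22)*(-66) = -133*(-66) = 8778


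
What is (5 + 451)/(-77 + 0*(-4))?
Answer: -456/77 ≈ -5.9221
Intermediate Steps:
(5 + 451)/(-77 + 0*(-4)) = 456/(-77 + 0) = 456/(-77) = 456*(-1/77) = -456/77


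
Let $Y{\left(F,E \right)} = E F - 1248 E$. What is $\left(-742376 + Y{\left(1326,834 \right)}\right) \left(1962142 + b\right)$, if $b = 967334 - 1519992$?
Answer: $-954677340816$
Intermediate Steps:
$b = -552658$
$Y{\left(F,E \right)} = - 1248 E + E F$
$\left(-742376 + Y{\left(1326,834 \right)}\right) \left(1962142 + b\right) = \left(-742376 + 834 \left(-1248 + 1326\right)\right) \left(1962142 - 552658\right) = \left(-742376 + 834 \cdot 78\right) 1409484 = \left(-742376 + 65052\right) 1409484 = \left(-677324\right) 1409484 = -954677340816$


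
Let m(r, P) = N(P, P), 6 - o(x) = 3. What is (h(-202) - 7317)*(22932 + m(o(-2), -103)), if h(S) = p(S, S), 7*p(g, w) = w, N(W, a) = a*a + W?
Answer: -1719415398/7 ≈ -2.4563e+8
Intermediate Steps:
N(W, a) = W + a**2 (N(W, a) = a**2 + W = W + a**2)
p(g, w) = w/7
o(x) = 3 (o(x) = 6 - 1*3 = 6 - 3 = 3)
m(r, P) = P + P**2
h(S) = S/7
(h(-202) - 7317)*(22932 + m(o(-2), -103)) = ((1/7)*(-202) - 7317)*(22932 - 103*(1 - 103)) = (-202/7 - 7317)*(22932 - 103*(-102)) = -51421*(22932 + 10506)/7 = -51421/7*33438 = -1719415398/7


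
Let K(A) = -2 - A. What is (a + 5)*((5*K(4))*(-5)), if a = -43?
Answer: -5700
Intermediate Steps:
(a + 5)*((5*K(4))*(-5)) = (-43 + 5)*((5*(-2 - 1*4))*(-5)) = -38*5*(-2 - 4)*(-5) = -38*5*(-6)*(-5) = -(-1140)*(-5) = -38*150 = -5700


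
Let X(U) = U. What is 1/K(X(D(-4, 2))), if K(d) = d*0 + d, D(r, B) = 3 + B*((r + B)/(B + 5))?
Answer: 7/17 ≈ 0.41176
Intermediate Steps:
D(r, B) = 3 + B*(B + r)/(5 + B) (D(r, B) = 3 + B*((B + r)/(5 + B)) = 3 + B*(B + r)/(5 + B))
K(d) = d (K(d) = 0 + d = d)
1/K(X(D(-4, 2))) = 1/((15 + 2² + 3*2 + 2*(-4))/(5 + 2)) = 1/((15 + 4 + 6 - 8)/7) = 1/((⅐)*17) = 1/(17/7) = 7/17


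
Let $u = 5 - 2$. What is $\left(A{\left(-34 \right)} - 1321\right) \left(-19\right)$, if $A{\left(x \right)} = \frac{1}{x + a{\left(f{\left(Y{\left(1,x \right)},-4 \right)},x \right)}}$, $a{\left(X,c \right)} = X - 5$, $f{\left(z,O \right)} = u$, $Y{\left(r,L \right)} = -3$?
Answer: $\frac{903583}{36} \approx 25100.0$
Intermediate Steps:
$u = 3$
$f{\left(z,O \right)} = 3$
$a{\left(X,c \right)} = -5 + X$ ($a{\left(X,c \right)} = X - 5 = -5 + X$)
$A{\left(x \right)} = \frac{1}{-2 + x}$ ($A{\left(x \right)} = \frac{1}{x + \left(-5 + 3\right)} = \frac{1}{x - 2} = \frac{1}{-2 + x}$)
$\left(A{\left(-34 \right)} - 1321\right) \left(-19\right) = \left(\frac{1}{-2 - 34} - 1321\right) \left(-19\right) = \left(\frac{1}{-36} - 1321\right) \left(-19\right) = \left(- \frac{1}{36} - 1321\right) \left(-19\right) = \left(- \frac{47557}{36}\right) \left(-19\right) = \frac{903583}{36}$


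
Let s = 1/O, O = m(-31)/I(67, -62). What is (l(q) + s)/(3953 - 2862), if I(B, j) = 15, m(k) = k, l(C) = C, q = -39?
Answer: -1224/33821 ≈ -0.036191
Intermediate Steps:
O = -31/15 ≈ -2.0667
s = -15/31 (s = 1/(-31/15) = -15/31 ≈ -0.48387)
(l(q) + s)/(3953 - 2862) = (-39 - 15/31)/(3953 - 2862) = -1224/31/1091 = -1224/31*1/1091 = -1224/33821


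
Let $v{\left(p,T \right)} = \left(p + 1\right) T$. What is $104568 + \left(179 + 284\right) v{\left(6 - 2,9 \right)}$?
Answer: $125403$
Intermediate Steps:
$v{\left(p,T \right)} = T \left(1 + p\right)$ ($v{\left(p,T \right)} = \left(1 + p\right) T = T \left(1 + p\right)$)
$104568 + \left(179 + 284\right) v{\left(6 - 2,9 \right)} = 104568 + \left(179 + 284\right) 9 \left(1 + \left(6 - 2\right)\right) = 104568 + 463 \cdot 9 \left(1 + \left(6 - 2\right)\right) = 104568 + 463 \cdot 9 \left(1 + 4\right) = 104568 + 463 \cdot 9 \cdot 5 = 104568 + 463 \cdot 45 = 104568 + 20835 = 125403$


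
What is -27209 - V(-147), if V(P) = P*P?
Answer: -48818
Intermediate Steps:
V(P) = P²
-27209 - V(-147) = -27209 - 1*(-147)² = -27209 - 1*21609 = -27209 - 21609 = -48818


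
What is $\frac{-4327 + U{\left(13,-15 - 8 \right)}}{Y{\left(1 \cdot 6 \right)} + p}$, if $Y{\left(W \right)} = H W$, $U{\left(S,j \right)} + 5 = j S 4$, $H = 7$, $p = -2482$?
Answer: $\frac{691}{305} \approx 2.2656$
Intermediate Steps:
$U{\left(S,j \right)} = -5 + 4 S j$ ($U{\left(S,j \right)} = -5 + j S 4 = -5 + S j 4 = -5 + 4 S j$)
$Y{\left(W \right)} = 7 W$
$\frac{-4327 + U{\left(13,-15 - 8 \right)}}{Y{\left(1 \cdot 6 \right)} + p} = \frac{-4327 + \left(-5 + 4 \cdot 13 \left(-15 - 8\right)\right)}{7 \cdot 1 \cdot 6 - 2482} = \frac{-4327 + \left(-5 + 4 \cdot 13 \left(-15 - 8\right)\right)}{7 \cdot 6 - 2482} = \frac{-4327 + \left(-5 + 4 \cdot 13 \left(-23\right)\right)}{42 - 2482} = \frac{-4327 - 1201}{-2440} = \left(-4327 - 1201\right) \left(- \frac{1}{2440}\right) = \left(-5528\right) \left(- \frac{1}{2440}\right) = \frac{691}{305}$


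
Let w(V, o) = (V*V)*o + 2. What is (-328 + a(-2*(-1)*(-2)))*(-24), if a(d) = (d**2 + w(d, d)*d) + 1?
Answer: 1512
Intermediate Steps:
w(V, o) = 2 + o*V**2 (w(V, o) = V**2*o + 2 = o*V**2 + 2 = 2 + o*V**2)
a(d) = 1 + d**2 + d*(2 + d**3) (a(d) = (d**2 + (2 + d*d**2)*d) + 1 = (d**2 + (2 + d**3)*d) + 1 = (d**2 + d*(2 + d**3)) + 1 = 1 + d**2 + d*(2 + d**3))
(-328 + a(-2*(-1)*(-2)))*(-24) = (-328 + (1 + (-2*(-1)*(-2))**2 + (-2*(-1)*(-2))*(2 + (-2*(-1)*(-2))**3)))*(-24) = (-328 + (1 + (2*(-2))**2 + (2*(-2))*(2 + (2*(-2))**3)))*(-24) = (-328 + (1 + (-4)**2 - 4*(2 + (-4)**3)))*(-24) = (-328 + (1 + 16 - 4*(2 - 64)))*(-24) = (-328 + (1 + 16 - 4*(-62)))*(-24) = (-328 + (1 + 16 + 248))*(-24) = (-328 + 265)*(-24) = -63*(-24) = 1512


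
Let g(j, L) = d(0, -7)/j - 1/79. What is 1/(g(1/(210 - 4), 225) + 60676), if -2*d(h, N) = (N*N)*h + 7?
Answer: 79/4736444 ≈ 1.6679e-5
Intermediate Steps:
d(h, N) = -7/2 - h*N²/2 (d(h, N) = -((N*N)*h + 7)/2 = -(N²*h + 7)/2 = -(h*N² + 7)/2 = -(7 + h*N²)/2 = -7/2 - h*N²/2)
g(j, L) = -1/79 - 7/(2*j) (g(j, L) = (-7/2 - ½*0*(-7)²)/j - 1/79 = (-7/2 - ½*0*49)/j - 1*1/79 = (-7/2 + 0)/j - 1/79 = -7/(2*j) - 1/79 = -1/79 - 7/(2*j))
1/(g(1/(210 - 4), 225) + 60676) = 1/((-553 - 2/(210 - 4))/(158*(1/(210 - 4))) + 60676) = 1/((-553 - 2/206)/(158*(1/206)) + 60676) = 1/((-553 - 2*1/206)/(158*(1/206)) + 60676) = 1/((1/158)*206*(-553 - 1/103) + 60676) = 1/((1/158)*206*(-56960/103) + 60676) = 1/(-56960/79 + 60676) = 1/(4736444/79) = 79/4736444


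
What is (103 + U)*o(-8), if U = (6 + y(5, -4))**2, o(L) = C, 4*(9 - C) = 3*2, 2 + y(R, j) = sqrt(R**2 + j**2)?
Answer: 1200 + 60*sqrt(41) ≈ 1584.2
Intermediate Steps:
y(R, j) = -2 + sqrt(R**2 + j**2)
C = 15/2 (C = 9 - 3*2/4 = 9 - 1/4*6 = 9 - 3/2 = 15/2 ≈ 7.5000)
o(L) = 15/2
U = (4 + sqrt(41))**2 (U = (6 + (-2 + sqrt(5**2 + (-4)**2)))**2 = (6 + (-2 + sqrt(25 + 16)))**2 = (6 + (-2 + sqrt(41)))**2 = (4 + sqrt(41))**2 ≈ 108.22)
(103 + U)*o(-8) = (103 + (4 + sqrt(41))**2)*(15/2) = 1545/2 + 15*(4 + sqrt(41))**2/2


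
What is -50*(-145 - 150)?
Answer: 14750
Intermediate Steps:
-50*(-145 - 150) = -50*(-295) = -1*(-14750) = 14750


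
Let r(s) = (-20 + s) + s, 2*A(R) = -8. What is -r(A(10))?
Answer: 28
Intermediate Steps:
A(R) = -4 (A(R) = (½)*(-8) = -4)
r(s) = -20 + 2*s
-r(A(10)) = -(-20 + 2*(-4)) = -(-20 - 8) = -1*(-28) = 28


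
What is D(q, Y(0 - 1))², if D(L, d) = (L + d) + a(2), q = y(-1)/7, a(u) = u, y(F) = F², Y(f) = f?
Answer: 64/49 ≈ 1.3061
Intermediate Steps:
q = ⅐ (q = (-1)²/7 = 1*(⅐) = ⅐ ≈ 0.14286)
D(L, d) = 2 + L + d (D(L, d) = (L + d) + 2 = 2 + L + d)
D(q, Y(0 - 1))² = (2 + ⅐ + (0 - 1))² = (2 + ⅐ - 1)² = (8/7)² = 64/49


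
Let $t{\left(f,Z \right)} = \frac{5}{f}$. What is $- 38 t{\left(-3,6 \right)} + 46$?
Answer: $\frac{328}{3} \approx 109.33$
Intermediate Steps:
$- 38 t{\left(-3,6 \right)} + 46 = - 38 \frac{5}{-3} + 46 = - 38 \cdot 5 \left(- \frac{1}{3}\right) + 46 = \left(-38\right) \left(- \frac{5}{3}\right) + 46 = \frac{190}{3} + 46 = \frac{328}{3}$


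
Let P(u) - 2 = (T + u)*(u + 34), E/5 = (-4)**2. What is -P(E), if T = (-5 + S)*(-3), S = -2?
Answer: -11516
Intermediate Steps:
T = 21 (T = (-5 - 2)*(-3) = -7*(-3) = 21)
E = 80 (E = 5*(-4)**2 = 5*16 = 80)
P(u) = 2 + (21 + u)*(34 + u) (P(u) = 2 + (21 + u)*(u + 34) = 2 + (21 + u)*(34 + u))
-P(E) = -(716 + 80**2 + 55*80) = -(716 + 6400 + 4400) = -1*11516 = -11516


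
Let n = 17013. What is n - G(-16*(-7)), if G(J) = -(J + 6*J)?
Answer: 17797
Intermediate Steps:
G(J) = -7*J
n - G(-16*(-7)) = 17013 - (-7)*(-16*(-7)) = 17013 - (-7)*112 = 17013 - 1*(-784) = 17013 + 784 = 17797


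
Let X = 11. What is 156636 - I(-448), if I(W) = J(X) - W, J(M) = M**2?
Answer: 156067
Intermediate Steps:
I(W) = 121 - W (I(W) = 11**2 - W = 121 - W)
156636 - I(-448) = 156636 - (121 - 1*(-448)) = 156636 - (121 + 448) = 156636 - 1*569 = 156636 - 569 = 156067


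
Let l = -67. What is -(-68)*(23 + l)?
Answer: -2992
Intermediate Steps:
-(-68)*(23 + l) = -(-68)*(23 - 67) = -(-68)*(-44) = -1*2992 = -2992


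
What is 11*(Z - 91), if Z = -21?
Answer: -1232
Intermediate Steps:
11*(Z - 91) = 11*(-21 - 91) = 11*(-112) = -1232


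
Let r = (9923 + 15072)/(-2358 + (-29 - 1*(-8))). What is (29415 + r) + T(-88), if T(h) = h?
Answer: 69743938/2379 ≈ 29317.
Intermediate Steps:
r = -24995/2379 (r = 24995/(-2358 + (-29 + 8)) = 24995/(-2358 - 21) = 24995/(-2379) = 24995*(-1/2379) = -24995/2379 ≈ -10.507)
(29415 + r) + T(-88) = (29415 - 24995/2379) - 88 = 69953290/2379 - 88 = 69743938/2379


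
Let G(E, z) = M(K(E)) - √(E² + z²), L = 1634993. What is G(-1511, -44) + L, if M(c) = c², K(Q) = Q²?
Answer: 5212643135634 - √2285057 ≈ 5.2126e+12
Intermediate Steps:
G(E, z) = E⁴ - √(E² + z²) (G(E, z) = (E²)² - √(E² + z²) = E⁴ - √(E² + z²))
G(-1511, -44) + L = ((-1511)⁴ - √((-1511)² + (-44)²)) + 1634993 = (5212641500641 - √(2283121 + 1936)) + 1634993 = (5212641500641 - √2285057) + 1634993 = 5212643135634 - √2285057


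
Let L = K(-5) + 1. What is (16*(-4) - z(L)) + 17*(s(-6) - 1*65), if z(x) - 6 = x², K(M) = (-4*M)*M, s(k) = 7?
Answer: -10857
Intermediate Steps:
K(M) = -4*M²
L = -99 (L = -4*(-5)² + 1 = -4*25 + 1 = -100 + 1 = -99)
z(x) = 6 + x²
(16*(-4) - z(L)) + 17*(s(-6) - 1*65) = (16*(-4) - (6 + (-99)²)) + 17*(7 - 1*65) = (-64 - (6 + 9801)) + 17*(7 - 65) = (-64 - 1*9807) + 17*(-58) = (-64 - 9807) - 986 = -9871 - 986 = -10857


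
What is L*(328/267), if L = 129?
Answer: 14104/89 ≈ 158.47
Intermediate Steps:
L*(328/267) = 129*(328/267) = 14104/89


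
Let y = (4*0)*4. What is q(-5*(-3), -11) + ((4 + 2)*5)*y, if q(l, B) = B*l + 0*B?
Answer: -165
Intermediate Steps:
y = 0 (y = 0*4 = 0)
q(l, B) = B*l (q(l, B) = B*l + 0 = B*l)
q(-5*(-3), -11) + ((4 + 2)*5)*y = -(-55)*(-3) + ((4 + 2)*5)*0 = -11*15 + (6*5)*0 = -165 + 30*0 = -165 + 0 = -165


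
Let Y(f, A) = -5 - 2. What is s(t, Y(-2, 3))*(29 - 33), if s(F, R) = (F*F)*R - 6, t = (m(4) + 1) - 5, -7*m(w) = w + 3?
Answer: 724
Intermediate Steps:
m(w) = -3/7 - w/7 (m(w) = -(w + 3)/7 = -(3 + w)/7 = -3/7 - w/7)
t = -5 (t = ((-3/7 - ⅐*4) + 1) - 5 = ((-3/7 - 4/7) + 1) - 5 = (-1 + 1) - 5 = 0 - 5 = -5)
Y(f, A) = -7
s(F, R) = -6 + R*F² (s(F, R) = F²*R - 6 = R*F² - 6 = -6 + R*F²)
s(t, Y(-2, 3))*(29 - 33) = (-6 - 7*(-5)²)*(29 - 33) = (-6 - 7*25)*(-4) = (-6 - 175)*(-4) = -181*(-4) = 724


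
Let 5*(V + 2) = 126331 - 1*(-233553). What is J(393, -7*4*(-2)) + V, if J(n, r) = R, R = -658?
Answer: 356584/5 ≈ 71317.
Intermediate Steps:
J(n, r) = -658
V = 359874/5 (V = -2 + (126331 - 1*(-233553))/5 = -2 + (126331 + 233553)/5 = -2 + (⅕)*359884 = -2 + 359884/5 = 359874/5 ≈ 71975.)
J(393, -7*4*(-2)) + V = -658 + 359874/5 = 356584/5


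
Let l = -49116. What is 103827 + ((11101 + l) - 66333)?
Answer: -521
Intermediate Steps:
103827 + ((11101 + l) - 66333) = 103827 + ((11101 - 49116) - 66333) = 103827 + (-38015 - 66333) = 103827 - 104348 = -521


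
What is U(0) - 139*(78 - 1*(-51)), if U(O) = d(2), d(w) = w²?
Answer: -17927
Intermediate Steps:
U(O) = 4 (U(O) = 2² = 4)
U(0) - 139*(78 - 1*(-51)) = 4 - 139*(78 - 1*(-51)) = 4 - 139*(78 + 51) = 4 - 139*129 = 4 - 17931 = -17927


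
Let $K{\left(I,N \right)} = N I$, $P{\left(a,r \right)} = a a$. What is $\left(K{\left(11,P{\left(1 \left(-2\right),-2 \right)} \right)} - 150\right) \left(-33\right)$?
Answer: $3498$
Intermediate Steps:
$P{\left(a,r \right)} = a^{2}$
$K{\left(I,N \right)} = I N$
$\left(K{\left(11,P{\left(1 \left(-2\right),-2 \right)} \right)} - 150\right) \left(-33\right) = \left(11 \left(1 \left(-2\right)\right)^{2} - 150\right) \left(-33\right) = \left(11 \left(-2\right)^{2} - 150\right) \left(-33\right) = \left(11 \cdot 4 - 150\right) \left(-33\right) = \left(44 - 150\right) \left(-33\right) = \left(-106\right) \left(-33\right) = 3498$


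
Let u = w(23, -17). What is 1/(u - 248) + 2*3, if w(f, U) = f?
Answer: 1349/225 ≈ 5.9956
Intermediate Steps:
u = 23
1/(u - 248) + 2*3 = 1/(23 - 248) + 2*3 = 1/(-225) + 6 = -1/225 + 6 = 1349/225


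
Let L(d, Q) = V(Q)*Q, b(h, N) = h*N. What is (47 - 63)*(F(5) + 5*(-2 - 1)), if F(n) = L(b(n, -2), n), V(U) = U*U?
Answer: -1760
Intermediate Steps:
V(U) = U²
b(h, N) = N*h
L(d, Q) = Q³ (L(d, Q) = Q²*Q = Q³)
F(n) = n³
(47 - 63)*(F(5) + 5*(-2 - 1)) = (47 - 63)*(5³ + 5*(-2 - 1)) = -16*(125 + 5*(-3)) = -16*(125 - 15) = -16*110 = -1760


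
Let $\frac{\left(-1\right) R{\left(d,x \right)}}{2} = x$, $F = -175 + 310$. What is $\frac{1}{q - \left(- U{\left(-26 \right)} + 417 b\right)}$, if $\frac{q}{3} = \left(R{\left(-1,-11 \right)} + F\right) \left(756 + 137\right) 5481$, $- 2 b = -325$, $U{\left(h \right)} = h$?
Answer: $\frac{2}{4610514509} \approx 4.3379 \cdot 10^{-10}$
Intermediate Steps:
$F = 135$
$R{\left(d,x \right)} = - 2 x$
$b = \frac{325}{2}$ ($b = \left(- \frac{1}{2}\right) \left(-325\right) = \frac{325}{2} \approx 162.5$)
$q = 2305325043$ ($q = 3 \left(\left(-2\right) \left(-11\right) + 135\right) \left(756 + 137\right) 5481 = 3 \left(22 + 135\right) 893 \cdot 5481 = 3 \cdot 157 \cdot 893 \cdot 5481 = 3 \cdot 140201 \cdot 5481 = 3 \cdot 768441681 = 2305325043$)
$\frac{1}{q - \left(- U{\left(-26 \right)} + 417 b\right)} = \frac{1}{2305325043 - \frac{135577}{2}} = \frac{1}{\frac{4610514509}{2}} = \frac{2}{4610514509}$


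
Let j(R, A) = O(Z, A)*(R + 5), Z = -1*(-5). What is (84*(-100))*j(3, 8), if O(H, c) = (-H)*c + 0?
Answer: 2688000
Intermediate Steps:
Z = 5
O(H, c) = -H*c (O(H, c) = -H*c + 0 = -H*c)
j(R, A) = -5*A*(5 + R) (j(R, A) = (-1*5*A)*(R + 5) = (-5*A)*(5 + R) = -5*A*(5 + R))
(84*(-100))*j(3, 8) = (84*(-100))*(-5*8*(5 + 3)) = -(-42000)*8*8 = -8400*(-320) = 2688000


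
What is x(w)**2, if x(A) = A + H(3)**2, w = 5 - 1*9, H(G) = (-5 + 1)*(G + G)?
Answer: 327184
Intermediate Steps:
H(G) = -8*G
w = -4 (w = 5 - 9 = -4)
x(A) = 576 + A (x(A) = A + (-8*3)**2 = A + (-24)**2 = A + 576 = 576 + A)
x(w)**2 = (576 - 4)**2 = 572**2 = 327184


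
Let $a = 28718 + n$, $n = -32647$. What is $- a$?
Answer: $3929$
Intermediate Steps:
$a = -3929$ ($a = 28718 - 32647 = -3929$)
$- a = \left(-1\right) \left(-3929\right) = 3929$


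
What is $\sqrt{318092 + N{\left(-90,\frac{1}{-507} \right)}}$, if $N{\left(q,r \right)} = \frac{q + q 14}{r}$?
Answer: $\sqrt{1002542} \approx 1001.3$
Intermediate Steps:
$N{\left(q,r \right)} = \frac{15 q}{r}$ ($N{\left(q,r \right)} = \frac{q + 14 q}{r} = \frac{15 q}{r}$)
$\sqrt{318092 + N{\left(-90,\frac{1}{-507} \right)}} = \sqrt{318092 + 15 \left(-90\right) \frac{1}{\frac{1}{-507}}} = \sqrt{318092 + 15 \left(-90\right) \frac{1}{- \frac{1}{507}}} = \sqrt{318092 + 15 \left(-90\right) \left(-507\right)} = \sqrt{318092 + 684450} = \sqrt{1002542}$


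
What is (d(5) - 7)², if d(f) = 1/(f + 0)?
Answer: 1156/25 ≈ 46.240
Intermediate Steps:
d(f) = 1/f
(d(5) - 7)² = (1/5 - 7)² = (⅕ - 7)² = (-34/5)² = 1156/25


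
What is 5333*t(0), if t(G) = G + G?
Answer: 0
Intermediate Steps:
t(G) = 2*G
5333*t(0) = 5333*(2*0) = 5333*0 = 0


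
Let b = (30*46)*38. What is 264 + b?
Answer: 52704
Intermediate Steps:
b = 52440 (b = 1380*38 = 52440)
264 + b = 264 + 52440 = 52704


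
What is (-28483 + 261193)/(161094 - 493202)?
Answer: -116355/166054 ≈ -0.70071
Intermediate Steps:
(-28483 + 261193)/(161094 - 493202) = 232710/(-332108) = 232710*(-1/332108) = -116355/166054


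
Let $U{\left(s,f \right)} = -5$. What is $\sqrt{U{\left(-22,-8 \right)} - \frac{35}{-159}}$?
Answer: $\frac{2 i \sqrt{30210}}{159} \approx 2.1863 i$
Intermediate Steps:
$\sqrt{U{\left(-22,-8 \right)} - \frac{35}{-159}} = \sqrt{-5 - \frac{35}{-159}} = \sqrt{-5 - - \frac{35}{159}} = \sqrt{-5 + \frac{35}{159}} = \sqrt{- \frac{760}{159}} = \frac{2 i \sqrt{30210}}{159}$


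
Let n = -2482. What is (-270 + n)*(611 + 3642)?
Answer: -11704256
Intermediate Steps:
(-270 + n)*(611 + 3642) = (-270 - 2482)*(611 + 3642) = -2752*4253 = -11704256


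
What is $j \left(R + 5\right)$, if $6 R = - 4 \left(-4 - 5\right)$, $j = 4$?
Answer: $44$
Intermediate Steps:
$R = 6$ ($R = \frac{\left(-4\right) \left(-4 - 5\right)}{6} = \frac{\left(-4\right) \left(-9\right)}{6} = \frac{1}{6} \cdot 36 = 6$)
$j \left(R + 5\right) = 4 \left(6 + 5\right) = 4 \cdot 11 = 44$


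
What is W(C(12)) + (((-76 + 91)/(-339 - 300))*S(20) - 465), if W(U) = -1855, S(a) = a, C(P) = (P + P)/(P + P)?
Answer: -494260/213 ≈ -2320.5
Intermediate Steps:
C(P) = 1 (C(P) = (2*P)/((2*P)) = (2*P)*(1/(2*P)) = 1)
W(C(12)) + (((-76 + 91)/(-339 - 300))*S(20) - 465) = -1855 + (((-76 + 91)/(-339 - 300))*20 - 465) = -1855 + ((15/(-639))*20 - 465) = -1855 + ((15*(-1/639))*20 - 465) = -1855 + (-5/213*20 - 465) = -1855 + (-100/213 - 465) = -1855 - 99145/213 = -494260/213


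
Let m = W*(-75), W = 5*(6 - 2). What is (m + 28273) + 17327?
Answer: 44100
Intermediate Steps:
W = 20 (W = 5*4 = 20)
m = -1500 (m = 20*(-75) = -1500)
(m + 28273) + 17327 = (-1500 + 28273) + 17327 = 26773 + 17327 = 44100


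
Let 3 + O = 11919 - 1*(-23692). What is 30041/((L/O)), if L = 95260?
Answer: 24311362/2165 ≈ 11229.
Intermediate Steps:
O = 35608 (O = -3 + (11919 - 1*(-23692)) = -3 + (11919 + 23692) = -3 + 35611 = 35608)
30041/((L/O)) = 30041/((95260/35608)) = 30041/((95260*(1/35608))) = 30041/(23815/8902) = 30041*(8902/23815) = 24311362/2165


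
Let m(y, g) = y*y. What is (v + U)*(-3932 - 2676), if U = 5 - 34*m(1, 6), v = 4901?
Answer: -32194176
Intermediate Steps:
m(y, g) = y**2
U = -29 (U = 5 - 34*1**2 = 5 - 34*1 = 5 - 34 = -29)
(v + U)*(-3932 - 2676) = (4901 - 29)*(-3932 - 2676) = 4872*(-6608) = -32194176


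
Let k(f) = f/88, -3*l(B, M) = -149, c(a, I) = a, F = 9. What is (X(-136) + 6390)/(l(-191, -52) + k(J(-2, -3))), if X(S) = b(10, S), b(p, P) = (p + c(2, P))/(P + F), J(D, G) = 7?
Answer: 214240752/1667891 ≈ 128.45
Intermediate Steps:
l(B, M) = 149/3 (l(B, M) = -⅓*(-149) = 149/3)
b(p, P) = (2 + p)/(9 + P) (b(p, P) = (p + 2)/(P + 9) = (2 + p)/(9 + P))
k(f) = f/88 (k(f) = f*(1/88) = f/88)
X(S) = 12/(9 + S) (X(S) = (2 + 10)/(9 + S) = 12/(9 + S))
(X(-136) + 6390)/(l(-191, -52) + k(J(-2, -3))) = (12/(9 - 136) + 6390)/(149/3 + (1/88)*7) = (12/(-127) + 6390)/(149/3 + 7/88) = (12*(-1/127) + 6390)/(13133/264) = (-12/127 + 6390)*(264/13133) = (811518/127)*(264/13133) = 214240752/1667891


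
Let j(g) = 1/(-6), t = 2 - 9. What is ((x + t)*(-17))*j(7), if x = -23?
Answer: -85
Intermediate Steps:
t = -7
j(g) = -⅙
((x + t)*(-17))*j(7) = ((-23 - 7)*(-17))*(-⅙) = -30*(-17)*(-⅙) = 510*(-⅙) = -85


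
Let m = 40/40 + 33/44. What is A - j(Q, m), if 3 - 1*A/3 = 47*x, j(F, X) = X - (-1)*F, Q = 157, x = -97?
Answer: 54109/4 ≈ 13527.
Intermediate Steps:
m = 7/4 (m = 40*(1/40) + 33*(1/44) = 1 + ¾ = 7/4 ≈ 1.7500)
j(F, X) = F + X (j(F, X) = X + F = F + X)
A = 13686 (A = 9 - 141*(-97) = 9 - 3*(-4559) = 9 + 13677 = 13686)
A - j(Q, m) = 13686 - (157 + 7/4) = 13686 - 1*635/4 = 13686 - 635/4 = 54109/4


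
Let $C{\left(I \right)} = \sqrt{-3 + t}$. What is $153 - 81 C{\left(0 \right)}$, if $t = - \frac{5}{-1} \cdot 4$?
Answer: $153 - 81 \sqrt{17} \approx -180.97$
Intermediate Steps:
$t = 20$ ($t = \left(-5\right) \left(-1\right) 4 = 5 \cdot 4 = 20$)
$C{\left(I \right)} = \sqrt{17}$ ($C{\left(I \right)} = \sqrt{-3 + 20} = \sqrt{17}$)
$153 - 81 C{\left(0 \right)} = 153 - 81 \sqrt{17}$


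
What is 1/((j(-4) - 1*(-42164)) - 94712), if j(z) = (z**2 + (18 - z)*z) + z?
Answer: -1/52624 ≈ -1.9003e-5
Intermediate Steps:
j(z) = z + z**2 + z*(18 - z) (j(z) = (z**2 + z*(18 - z)) + z = z + z**2 + z*(18 - z))
1/((j(-4) - 1*(-42164)) - 94712) = 1/((19*(-4) - 1*(-42164)) - 94712) = 1/((-76 + 42164) - 94712) = 1/(42088 - 94712) = 1/(-52624) = -1/52624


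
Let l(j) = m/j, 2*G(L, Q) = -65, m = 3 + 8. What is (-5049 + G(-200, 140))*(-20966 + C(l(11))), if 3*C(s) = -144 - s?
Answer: 640706009/6 ≈ 1.0678e+8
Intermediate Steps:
m = 11
G(L, Q) = -65/2 (G(L, Q) = (½)*(-65) = -65/2)
l(j) = 11/j
C(s) = -48 - s/3 (C(s) = (-144 - s)/3 = -48 - s/3)
(-5049 + G(-200, 140))*(-20966 + C(l(11))) = (-5049 - 65/2)*(-20966 + (-48 - 11/(3*11))) = -10163*(-20966 + (-48 - 11/(3*11)))/2 = -10163*(-20966 + (-48 - ⅓*1))/2 = -10163*(-20966 + (-48 - ⅓))/2 = -10163*(-20966 - 145/3)/2 = -10163/2*(-63043/3) = 640706009/6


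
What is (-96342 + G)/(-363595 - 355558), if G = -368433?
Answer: 464775/719153 ≈ 0.64628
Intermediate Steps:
(-96342 + G)/(-363595 - 355558) = (-96342 - 368433)/(-363595 - 355558) = -464775/(-719153) = -464775*(-1/719153) = 464775/719153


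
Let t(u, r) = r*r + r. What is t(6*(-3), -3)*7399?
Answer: 44394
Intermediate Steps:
t(u, r) = r + r² (t(u, r) = r² + r = r + r²)
t(6*(-3), -3)*7399 = -3*(1 - 3)*7399 = -3*(-2)*7399 = 6*7399 = 44394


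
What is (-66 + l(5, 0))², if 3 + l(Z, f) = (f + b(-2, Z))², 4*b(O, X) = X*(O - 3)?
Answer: 229441/256 ≈ 896.25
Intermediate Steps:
b(O, X) = X*(-3 + O)/4 (b(O, X) = (X*(O - 3))/4 = (X*(-3 + O))/4 = X*(-3 + O)/4)
l(Z, f) = -3 + (f - 5*Z/4)² (l(Z, f) = -3 + (f + Z*(-3 - 2)/4)² = -3 + (f + (¼)*Z*(-5))² = -3 + (f - 5*Z/4)²)
(-66 + l(5, 0))² = (-66 + (-3 + (-4*0 + 5*5)²/16))² = (-66 + (-3 + (0 + 25)²/16))² = (-66 + (-3 + (1/16)*25²))² = (-66 + (-3 + (1/16)*625))² = (-66 + (-3 + 625/16))² = (-66 + 577/16)² = (-479/16)² = 229441/256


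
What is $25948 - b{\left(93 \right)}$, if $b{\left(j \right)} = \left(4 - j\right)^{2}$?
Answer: $18027$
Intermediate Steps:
$25948 - b{\left(93 \right)} = 25948 - \left(-4 + 93\right)^{2} = 25948 - 89^{2} = 25948 - 7921 = 18027$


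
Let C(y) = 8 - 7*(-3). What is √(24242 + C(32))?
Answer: √24271 ≈ 155.79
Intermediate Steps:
C(y) = 29 (C(y) = 8 + 21 = 29)
√(24242 + C(32)) = √(24242 + 29) = √24271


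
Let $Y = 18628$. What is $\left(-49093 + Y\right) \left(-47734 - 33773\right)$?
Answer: $2483110755$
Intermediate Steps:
$\left(-49093 + Y\right) \left(-47734 - 33773\right) = \left(-49093 + 18628\right) \left(-47734 - 33773\right) = \left(-30465\right) \left(-81507\right) = 2483110755$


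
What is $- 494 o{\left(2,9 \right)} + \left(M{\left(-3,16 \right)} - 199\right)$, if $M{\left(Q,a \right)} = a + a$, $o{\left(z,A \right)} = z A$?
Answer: $-9059$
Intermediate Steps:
$o{\left(z,A \right)} = A z$
$M{\left(Q,a \right)} = 2 a$
$- 494 o{\left(2,9 \right)} + \left(M{\left(-3,16 \right)} - 199\right) = - 494 \cdot 9 \cdot 2 + \left(2 \cdot 16 - 199\right) = \left(-494\right) 18 + \left(32 - 199\right) = -8892 - 167 = -9059$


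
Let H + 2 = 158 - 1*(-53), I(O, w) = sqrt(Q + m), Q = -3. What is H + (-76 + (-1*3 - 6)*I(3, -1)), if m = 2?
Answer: 133 - 9*I ≈ 133.0 - 9.0*I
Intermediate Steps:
I(O, w) = I (I(O, w) = sqrt(-3 + 2) = sqrt(-1) = I)
H = 209 (H = -2 + (158 - 1*(-53)) = -2 + (158 + 53) = -2 + 211 = 209)
H + (-76 + (-1*3 - 6)*I(3, -1)) = 209 + (-76 + (-1*3 - 6)*I) = 209 + (-76 + (-3 - 6)*I) = 209 + (-76 - 9*I) = 133 - 9*I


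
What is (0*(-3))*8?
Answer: 0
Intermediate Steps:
(0*(-3))*8 = 0*8 = 0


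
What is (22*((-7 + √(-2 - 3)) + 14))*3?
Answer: 462 + 66*I*√5 ≈ 462.0 + 147.58*I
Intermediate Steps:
(22*((-7 + √(-2 - 3)) + 14))*3 = (22*((-7 + √(-5)) + 14))*3 = (22*((-7 + I*√5) + 14))*3 = (22*(7 + I*√5))*3 = (154 + 22*I*√5)*3 = 462 + 66*I*√5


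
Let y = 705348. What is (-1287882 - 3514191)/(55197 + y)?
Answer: -1600691/253515 ≈ -6.3140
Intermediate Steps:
(-1287882 - 3514191)/(55197 + y) = (-1287882 - 3514191)/(55197 + 705348) = -4802073/760545 = -4802073*1/760545 = -1600691/253515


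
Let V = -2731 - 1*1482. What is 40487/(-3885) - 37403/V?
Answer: -25261076/16367505 ≈ -1.5434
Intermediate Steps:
V = -4213 (V = -2731 - 1482 = -4213)
40487/(-3885) - 37403/V = 40487/(-3885) - 37403/(-4213) = 40487*(-1/3885) - 37403*(-1/4213) = -40487/3885 + 37403/4213 = -25261076/16367505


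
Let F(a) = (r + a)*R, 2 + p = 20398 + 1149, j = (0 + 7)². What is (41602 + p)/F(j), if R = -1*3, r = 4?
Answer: -21049/53 ≈ -397.15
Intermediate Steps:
j = 49 (j = 7² = 49)
R = -3
p = 21545 (p = -2 + (20398 + 1149) = -2 + 21547 = 21545)
F(a) = -12 - 3*a (F(a) = (4 + a)*(-3) = -12 - 3*a)
(41602 + p)/F(j) = (41602 + 21545)/(-12 - 3*49) = 63147/(-12 - 147) = 63147/(-159) = 63147*(-1/159) = -21049/53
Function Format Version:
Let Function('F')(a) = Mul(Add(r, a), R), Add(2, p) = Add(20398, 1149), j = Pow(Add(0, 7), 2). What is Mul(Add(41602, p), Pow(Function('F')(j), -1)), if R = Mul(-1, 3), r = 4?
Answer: Rational(-21049, 53) ≈ -397.15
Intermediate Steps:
j = 49 (j = Pow(7, 2) = 49)
R = -3
p = 21545 (p = Add(-2, Add(20398, 1149)) = Add(-2, 21547) = 21545)
Function('F')(a) = Add(-12, Mul(-3, a)) (Function('F')(a) = Mul(Add(4, a), -3) = Add(-12, Mul(-3, a)))
Mul(Add(41602, p), Pow(Function('F')(j), -1)) = Mul(Add(41602, 21545), Pow(Add(-12, Mul(-3, 49)), -1)) = Mul(63147, Pow(Add(-12, -147), -1)) = Mul(63147, Pow(-159, -1)) = Mul(63147, Rational(-1, 159)) = Rational(-21049, 53)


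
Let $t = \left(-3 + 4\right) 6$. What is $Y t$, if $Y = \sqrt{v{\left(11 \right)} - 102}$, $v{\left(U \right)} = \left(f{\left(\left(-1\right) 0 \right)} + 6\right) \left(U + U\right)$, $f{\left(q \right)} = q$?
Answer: $6 \sqrt{30} \approx 32.863$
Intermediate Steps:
$v{\left(U \right)} = 12 U$ ($v{\left(U \right)} = \left(\left(-1\right) 0 + 6\right) \left(U + U\right) = \left(0 + 6\right) 2 U = 6 \cdot 2 U = 12 U$)
$Y = \sqrt{30}$ ($Y = \sqrt{12 \cdot 11 - 102} = \sqrt{132 - 102} = \sqrt{30} \approx 5.4772$)
$t = 6$ ($t = 1 \cdot 6 = 6$)
$Y t = \sqrt{30} \cdot 6 = 6 \sqrt{30}$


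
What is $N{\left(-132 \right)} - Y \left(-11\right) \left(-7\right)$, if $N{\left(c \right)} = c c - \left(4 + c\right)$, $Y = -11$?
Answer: $18399$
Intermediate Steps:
$N{\left(c \right)} = -4 + c^{2} - c$ ($N{\left(c \right)} = c^{2} - \left(4 + c\right) = -4 + c^{2} - c$)
$N{\left(-132 \right)} - Y \left(-11\right) \left(-7\right) = \left(-4 + \left(-132\right)^{2} - -132\right) - \left(-11\right) \left(-11\right) \left(-7\right) = \left(-4 + 17424 + 132\right) - 121 \left(-7\right) = 17552 - -847 = 17552 + 847 = 18399$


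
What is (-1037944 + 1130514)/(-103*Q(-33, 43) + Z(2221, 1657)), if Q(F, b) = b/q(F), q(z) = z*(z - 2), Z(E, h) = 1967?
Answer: 53459175/1133728 ≈ 47.153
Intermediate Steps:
q(z) = z*(-2 + z)
Q(F, b) = b/(F*(-2 + F)) (Q(F, b) = b/((F*(-2 + F))) = b*(1/(F*(-2 + F))) = b/(F*(-2 + F)))
(-1037944 + 1130514)/(-103*Q(-33, 43) + Z(2221, 1657)) = (-1037944 + 1130514)/(-4429/((-33)*(-2 - 33)) + 1967) = 92570/(-4429*(-1)/(33*(-35)) + 1967) = 92570/(-4429*(-1)*(-1)/(33*35) + 1967) = 92570/(-103*43/1155 + 1967) = 92570/(-4429/1155 + 1967) = 92570/(2267456/1155) = 92570*(1155/2267456) = 53459175/1133728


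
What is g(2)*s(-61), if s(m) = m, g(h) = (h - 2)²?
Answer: 0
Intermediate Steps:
g(h) = (-2 + h)²
g(2)*s(-61) = (-2 + 2)²*(-61) = 0²*(-61) = 0*(-61) = 0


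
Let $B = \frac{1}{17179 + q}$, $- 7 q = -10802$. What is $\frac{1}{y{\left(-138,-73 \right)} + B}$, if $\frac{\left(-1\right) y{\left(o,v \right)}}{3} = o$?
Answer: $\frac{131055}{54256777} \approx 0.0024155$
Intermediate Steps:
$q = \frac{10802}{7}$ ($q = \left(- \frac{1}{7}\right) \left(-10802\right) = \frac{10802}{7} \approx 1543.1$)
$y{\left(o,v \right)} = - 3 o$
$B = \frac{7}{131055}$ ($B = \frac{1}{17179 + \frac{10802}{7}} = \frac{1}{\frac{131055}{7}} = \frac{7}{131055} \approx 5.3413 \cdot 10^{-5}$)
$\frac{1}{y{\left(-138,-73 \right)} + B} = \frac{1}{\left(-3\right) \left(-138\right) + \frac{7}{131055}} = \frac{1}{414 + \frac{7}{131055}} = \frac{1}{\frac{54256777}{131055}} = \frac{131055}{54256777}$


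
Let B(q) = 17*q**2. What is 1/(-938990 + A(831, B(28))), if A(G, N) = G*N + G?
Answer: 1/10137409 ≈ 9.8644e-8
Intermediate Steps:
A(G, N) = G + G*N
1/(-938990 + A(831, B(28))) = 1/(-938990 + 831*(1 + 17*28**2)) = 1/(-938990 + 831*(1 + 17*784)) = 1/(-938990 + 831*(1 + 13328)) = 1/(-938990 + 831*13329) = 1/(-938990 + 11076399) = 1/10137409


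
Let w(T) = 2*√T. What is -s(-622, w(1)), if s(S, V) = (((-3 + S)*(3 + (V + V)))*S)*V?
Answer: -5442500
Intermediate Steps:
s(S, V) = S*V*(-3 + S)*(3 + 2*V) (s(S, V) = (((-3 + S)*(3 + 2*V))*S)*V = (S*(-3 + S)*(3 + 2*V))*V = S*V*(-3 + S)*(3 + 2*V))
-s(-622, w(1)) = -(-622)*2*√1*(-9 - 12*√1 + 3*(-622) + 2*(-622)*(2*√1)) = -(-622)*2*1*(-9 - 12 - 1866 + 2*(-622)*(2*1)) = -(-622)*2*(-9 - 6*2 - 1866 + 2*(-622)*2) = -(-622)*2*(-9 - 12 - 1866 - 2488) = -(-622)*2*(-4375) = -1*5442500 = -5442500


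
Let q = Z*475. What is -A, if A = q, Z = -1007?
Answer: 478325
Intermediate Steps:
q = -478325 (q = -1007*475 = -478325)
A = -478325
-A = -1*(-478325) = 478325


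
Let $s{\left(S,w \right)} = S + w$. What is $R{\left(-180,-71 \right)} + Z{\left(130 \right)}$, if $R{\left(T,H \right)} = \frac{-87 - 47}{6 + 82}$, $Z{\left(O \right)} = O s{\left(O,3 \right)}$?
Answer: $\frac{760693}{44} \approx 17288.0$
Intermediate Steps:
$Z{\left(O \right)} = O \left(3 + O\right)$ ($Z{\left(O \right)} = O \left(O + 3\right) = O \left(3 + O\right)$)
$R{\left(T,H \right)} = - \frac{67}{44}$ ($R{\left(T,H \right)} = - \frac{134}{88} = \left(-134\right) \frac{1}{88} = - \frac{67}{44}$)
$R{\left(-180,-71 \right)} + Z{\left(130 \right)} = - \frac{67}{44} + 130 \left(3 + 130\right) = - \frac{67}{44} + 130 \cdot 133 = - \frac{67}{44} + 17290 = \frac{760693}{44}$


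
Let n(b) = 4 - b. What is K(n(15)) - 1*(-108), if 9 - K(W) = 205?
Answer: -88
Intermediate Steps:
K(W) = -196 (K(W) = 9 - 1*205 = 9 - 205 = -196)
K(n(15)) - 1*(-108) = -196 - 1*(-108) = -196 + 108 = -88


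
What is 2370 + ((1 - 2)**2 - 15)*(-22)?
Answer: 2678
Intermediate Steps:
2370 + ((1 - 2)**2 - 15)*(-22) = 2370 + ((-1)**2 - 15)*(-22) = 2370 + (1 - 15)*(-22) = 2370 - 14*(-22) = 2370 + 308 = 2678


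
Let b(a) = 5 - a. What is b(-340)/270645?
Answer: 23/18043 ≈ 0.0012747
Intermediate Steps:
b(-340)/270645 = (5 - 1*(-340))/270645 = (5 + 340)*(1/270645) = 345*(1/270645) = 23/18043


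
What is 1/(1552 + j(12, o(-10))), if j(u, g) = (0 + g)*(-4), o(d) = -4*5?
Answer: 1/1632 ≈ 0.00061275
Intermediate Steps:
o(d) = -20
j(u, g) = -4*g (j(u, g) = g*(-4) = -4*g)
1/(1552 + j(12, o(-10))) = 1/(1552 - 4*(-20)) = 1/(1552 + 80) = 1/1632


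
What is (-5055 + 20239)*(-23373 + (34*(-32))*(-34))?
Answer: 206790896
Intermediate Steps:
(-5055 + 20239)*(-23373 + (34*(-32))*(-34)) = 15184*(-23373 - 1088*(-34)) = 15184*(-23373 + 36992) = 15184*13619 = 206790896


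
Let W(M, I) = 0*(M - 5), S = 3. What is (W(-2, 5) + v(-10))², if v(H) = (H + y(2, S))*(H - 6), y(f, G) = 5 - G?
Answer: 16384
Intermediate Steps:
W(M, I) = 0 (W(M, I) = 0*(-5 + M) = 0)
v(H) = (-6 + H)*(2 + H) (v(H) = (H + (5 - 1*3))*(H - 6) = (H + (5 - 3))*(-6 + H) = (H + 2)*(-6 + H) = (2 + H)*(-6 + H) = (-6 + H)*(2 + H))
(W(-2, 5) + v(-10))² = (0 + (-12 + (-10)² - 4*(-10)))² = (0 + (-12 + 100 + 40))² = (0 + 128)² = 128² = 16384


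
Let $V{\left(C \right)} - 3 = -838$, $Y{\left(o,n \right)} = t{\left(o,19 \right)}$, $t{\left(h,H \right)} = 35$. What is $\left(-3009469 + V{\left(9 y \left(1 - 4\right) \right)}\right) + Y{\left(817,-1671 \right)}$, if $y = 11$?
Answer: $-3010269$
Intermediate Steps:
$Y{\left(o,n \right)} = 35$
$V{\left(C \right)} = -835$ ($V{\left(C \right)} = 3 - 838 = -835$)
$\left(-3009469 + V{\left(9 y \left(1 - 4\right) \right)}\right) + Y{\left(817,-1671 \right)} = \left(-3009469 - 835\right) + 35 = -3010304 + 35 = -3010269$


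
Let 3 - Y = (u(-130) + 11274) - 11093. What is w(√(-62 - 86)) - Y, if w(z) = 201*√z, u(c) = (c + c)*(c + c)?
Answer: 67778 + 201*(-37)^(¼)*√2 ≈ 68274.0 + 495.73*I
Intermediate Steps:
u(c) = 4*c² (u(c) = (2*c)*(2*c) = 4*c²)
Y = -67778 (Y = 3 - ((4*(-130)² + 11274) - 11093) = 3 - ((4*16900 + 11274) - 11093) = 3 - ((67600 + 11274) - 11093) = 3 - (78874 - 11093) = 3 - 1*67781 = 3 - 67781 = -67778)
w(√(-62 - 86)) - Y = 201*√(√(-62 - 86)) - 1*(-67778) = 201*√(√(-148)) + 67778 = 201*√(2*I*√37) + 67778 = 201*(√2*37^(¼)*√I) + 67778 = 201*√2*37^(¼)*√I + 67778 = 67778 + 201*√2*37^(¼)*√I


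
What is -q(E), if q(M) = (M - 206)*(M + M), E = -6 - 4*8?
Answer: -18544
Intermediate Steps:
E = -38 (E = -6 - 32 = -38)
q(M) = 2*M*(-206 + M) (q(M) = (-206 + M)*(2*M) = 2*M*(-206 + M))
-q(E) = -2*(-38)*(-206 - 38) = -2*(-38)*(-244) = -1*18544 = -18544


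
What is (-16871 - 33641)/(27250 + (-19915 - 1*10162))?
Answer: 4592/257 ≈ 17.868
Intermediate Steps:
(-16871 - 33641)/(27250 + (-19915 - 1*10162)) = -50512/(27250 + (-19915 - 10162)) = -50512/(27250 - 30077) = -50512/(-2827) = -50512*(-1/2827) = 4592/257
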